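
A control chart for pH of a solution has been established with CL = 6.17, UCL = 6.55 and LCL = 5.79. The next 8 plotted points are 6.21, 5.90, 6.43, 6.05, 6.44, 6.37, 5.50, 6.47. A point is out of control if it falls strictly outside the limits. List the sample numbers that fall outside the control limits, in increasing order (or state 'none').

7

Compare each point to [5.79, 6.55]: sample 7 = 5.50 < LCL.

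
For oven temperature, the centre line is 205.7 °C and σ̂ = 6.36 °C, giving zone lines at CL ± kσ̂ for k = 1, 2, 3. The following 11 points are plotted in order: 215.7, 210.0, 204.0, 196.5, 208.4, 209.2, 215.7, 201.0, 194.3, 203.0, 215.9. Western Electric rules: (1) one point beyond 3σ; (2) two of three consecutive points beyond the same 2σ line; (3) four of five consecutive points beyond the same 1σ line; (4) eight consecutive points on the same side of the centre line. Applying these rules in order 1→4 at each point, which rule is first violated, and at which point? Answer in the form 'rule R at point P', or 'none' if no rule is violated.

Zone of each point (C = within 1σ̂, B = 1σ̂–2σ̂, A = 2σ̂–3σ̂, * = beyond 3σ̂; sign = side of CL): 1:+B, 2:+C, 3:-C, 4:-B, 5:+C, 6:+C, 7:+B, 8:-C, 9:-B, 10:-C, 11:+B
No rule fires across all 11 points.

none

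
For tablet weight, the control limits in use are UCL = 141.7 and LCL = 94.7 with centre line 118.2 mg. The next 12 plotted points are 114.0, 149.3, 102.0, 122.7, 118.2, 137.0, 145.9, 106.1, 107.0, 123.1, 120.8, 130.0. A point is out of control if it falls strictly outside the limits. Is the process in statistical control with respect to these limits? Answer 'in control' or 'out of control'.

Compare each point to [94.7, 141.7]: sample 2 = 149.3 > UCL; sample 7 = 145.9 > UCL.

out of control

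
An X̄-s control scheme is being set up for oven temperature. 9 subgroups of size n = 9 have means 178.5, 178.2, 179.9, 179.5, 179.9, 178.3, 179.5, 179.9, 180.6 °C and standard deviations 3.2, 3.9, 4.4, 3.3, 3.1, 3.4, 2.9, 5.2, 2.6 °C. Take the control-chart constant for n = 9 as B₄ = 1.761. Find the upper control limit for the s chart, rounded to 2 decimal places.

s̄ = (3.2 + 3.9 + 4.4 + 3.3 + 3.1 + 3.4 + 2.9 + 5.2 + 2.6) / 9 = 3.5556
UCL_s = B₄·s̄ = 1.761 × 3.5556 = 6.2613

6.26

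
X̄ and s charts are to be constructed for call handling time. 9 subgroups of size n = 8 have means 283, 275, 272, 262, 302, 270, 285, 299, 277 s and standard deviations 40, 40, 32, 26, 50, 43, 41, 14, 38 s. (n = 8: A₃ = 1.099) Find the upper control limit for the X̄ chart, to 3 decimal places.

X̄̄ = (283 + 275 + 272 + 262 + 302 + 270 + 285 + 299 + 277) / 9 = 280.5556
s̄ = (40 + 40 + 32 + 26 + 50 + 43 + 41 + 14 + 38) / 9 = 36.0000
UCL = X̄̄ + A₃·s̄ = 280.5556 + 1.099 × 36.0000 = 320.1196

320.120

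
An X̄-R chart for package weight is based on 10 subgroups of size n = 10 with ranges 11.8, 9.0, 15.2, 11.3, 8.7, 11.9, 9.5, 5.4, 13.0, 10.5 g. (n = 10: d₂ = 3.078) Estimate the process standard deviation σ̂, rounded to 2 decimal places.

R̄ = (11.8 + 9.0 + 15.2 + 11.3 + 8.7 + 11.9 + 9.5 + 5.4 + 13.0 + 10.5) / 10 = 10.6300
σ̂ = R̄ / d₂ = 10.6300 / 3.078 = 3.4535

3.45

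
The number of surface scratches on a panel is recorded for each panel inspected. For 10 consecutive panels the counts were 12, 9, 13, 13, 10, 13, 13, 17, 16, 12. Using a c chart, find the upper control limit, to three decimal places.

c̄ = (12 + 9 + 13 + 13 + 10 + 13 + 13 + 17 + 16 + 12) / 10 = 128 / 10 = 12.8000
UCL = c̄ + 3√c̄ = 12.8000 + 3 × √12.8000 = 12.8000 + 3 × 3.5777 = 23.5331

23.533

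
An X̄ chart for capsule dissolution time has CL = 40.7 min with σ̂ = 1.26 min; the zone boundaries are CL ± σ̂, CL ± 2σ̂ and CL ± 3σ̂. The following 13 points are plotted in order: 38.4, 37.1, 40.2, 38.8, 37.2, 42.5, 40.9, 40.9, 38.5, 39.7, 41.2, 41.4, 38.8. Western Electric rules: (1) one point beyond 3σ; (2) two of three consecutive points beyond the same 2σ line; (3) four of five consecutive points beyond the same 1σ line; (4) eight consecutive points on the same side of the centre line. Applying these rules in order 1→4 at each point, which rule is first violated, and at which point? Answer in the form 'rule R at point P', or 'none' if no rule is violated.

Zone of each point (C = within 1σ̂, B = 1σ̂–2σ̂, A = 2σ̂–3σ̂, * = beyond 3σ̂; sign = side of CL): 1:-B, 2:-A, 3:-C, 4:-B, 5:-A, 6:+B, 7:+C, 8:+C, 9:-B, 10:-C, 11:+C, 12:+C, 13:-B
Rule 3 (four of five consecutive points beyond the same 1σ limit) is satisfied at point 5.

rule 3 at point 5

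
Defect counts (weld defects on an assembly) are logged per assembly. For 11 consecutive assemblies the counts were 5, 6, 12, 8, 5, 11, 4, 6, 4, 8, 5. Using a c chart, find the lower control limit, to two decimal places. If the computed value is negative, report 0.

0.00

c̄ = (5 + 6 + 12 + 8 + 5 + 11 + 4 + 6 + 4 + 8 + 5) / 11 = 74 / 11 = 6.7273
LCL = c̄ − 3√c̄ = 6.7273 − 3 × 2.5937 = -1.0538 → 0 (cannot be negative)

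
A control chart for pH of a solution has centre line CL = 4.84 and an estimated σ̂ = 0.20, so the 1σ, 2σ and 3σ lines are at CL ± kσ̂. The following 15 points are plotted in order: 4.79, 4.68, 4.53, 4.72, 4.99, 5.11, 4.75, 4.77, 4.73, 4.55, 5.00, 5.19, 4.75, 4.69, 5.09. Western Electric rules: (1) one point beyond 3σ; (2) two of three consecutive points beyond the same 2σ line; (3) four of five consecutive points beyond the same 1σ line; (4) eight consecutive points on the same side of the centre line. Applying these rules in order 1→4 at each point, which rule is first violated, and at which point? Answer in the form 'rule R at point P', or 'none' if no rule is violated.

Zone of each point (C = within 1σ̂, B = 1σ̂–2σ̂, A = 2σ̂–3σ̂, * = beyond 3σ̂; sign = side of CL): 1:-C, 2:-C, 3:-B, 4:-C, 5:+C, 6:+B, 7:-C, 8:-C, 9:-C, 10:-B, 11:+C, 12:+B, 13:-C, 14:-C, 15:+B
No rule fires across all 15 points.

none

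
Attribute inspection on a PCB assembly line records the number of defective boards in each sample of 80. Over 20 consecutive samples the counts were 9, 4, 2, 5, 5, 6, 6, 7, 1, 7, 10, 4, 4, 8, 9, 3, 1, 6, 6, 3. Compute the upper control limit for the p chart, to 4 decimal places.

p̄ = Σdᵢ / (k·n) = 106 / (20 × 80) = 0.06625
UCL = p̄ + 3·√(p̄(1−p̄)/n) = 0.06625 + 3 × √(0.06625×0.93375/80) = 0.06625 + 3 × 0.02781 = 0.14967

0.1497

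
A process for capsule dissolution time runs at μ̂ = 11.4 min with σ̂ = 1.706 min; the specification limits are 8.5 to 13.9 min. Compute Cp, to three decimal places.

Cp = (USL − LSL) / (6σ̂) = (13.9 − 8.5) / (6 × 1.706) = 5.4000 / 10.2360 = 0.5275

0.528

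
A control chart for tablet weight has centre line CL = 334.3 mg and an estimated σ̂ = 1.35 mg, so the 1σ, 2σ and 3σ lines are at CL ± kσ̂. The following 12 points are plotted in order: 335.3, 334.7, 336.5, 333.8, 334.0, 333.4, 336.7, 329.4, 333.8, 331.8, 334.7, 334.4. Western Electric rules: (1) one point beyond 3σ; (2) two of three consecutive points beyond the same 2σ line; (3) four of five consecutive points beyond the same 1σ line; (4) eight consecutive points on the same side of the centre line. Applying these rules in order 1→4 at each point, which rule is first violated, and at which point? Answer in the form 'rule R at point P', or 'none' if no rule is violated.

Zone of each point (C = within 1σ̂, B = 1σ̂–2σ̂, A = 2σ̂–3σ̂, * = beyond 3σ̂; sign = side of CL): 1:+C, 2:+C, 3:+B, 4:-C, 5:-C, 6:-C, 7:+B, 8:-*, 9:-C, 10:-B, 11:+C, 12:+C
Rule 1 (one point beyond the 3σ limits) is satisfied at point 8.

rule 1 at point 8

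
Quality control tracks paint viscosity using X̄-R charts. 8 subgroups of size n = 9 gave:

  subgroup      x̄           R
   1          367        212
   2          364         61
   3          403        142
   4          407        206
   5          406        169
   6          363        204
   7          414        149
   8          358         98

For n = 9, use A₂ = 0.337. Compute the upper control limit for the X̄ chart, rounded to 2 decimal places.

X̄̄ = (367 + 364 + 403 + 407 + 406 + 363 + 414 + 358) / 8 = 3082.0000 / 8 = 385.2500
R̄ = (212 + 61 + 142 + 206 + 169 + 204 + 149 + 98) / 8 = 1241.0000 / 8 = 155.1250
UCL = X̄̄ + A₂·R̄ = 385.2500 + 0.337 × 155.1250 = 437.5271

437.53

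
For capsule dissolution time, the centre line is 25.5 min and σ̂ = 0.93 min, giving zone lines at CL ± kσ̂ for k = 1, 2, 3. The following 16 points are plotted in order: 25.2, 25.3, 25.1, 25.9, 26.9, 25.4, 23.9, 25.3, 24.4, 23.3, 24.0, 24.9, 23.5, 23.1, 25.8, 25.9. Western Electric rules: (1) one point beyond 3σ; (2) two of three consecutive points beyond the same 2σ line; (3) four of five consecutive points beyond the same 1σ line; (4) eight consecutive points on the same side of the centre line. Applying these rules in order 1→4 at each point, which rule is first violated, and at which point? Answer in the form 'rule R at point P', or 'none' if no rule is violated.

rule 3 at point 11

Zone of each point (C = within 1σ̂, B = 1σ̂–2σ̂, A = 2σ̂–3σ̂, * = beyond 3σ̂; sign = side of CL): 1:-C, 2:-C, 3:-C, 4:+C, 5:+B, 6:-C, 7:-B, 8:-C, 9:-B, 10:-A, 11:-B, 12:-C, 13:-A, 14:-A, 15:+C, 16:+C
Rule 3 (four of five consecutive points beyond the same 1σ limit) is satisfied at point 11.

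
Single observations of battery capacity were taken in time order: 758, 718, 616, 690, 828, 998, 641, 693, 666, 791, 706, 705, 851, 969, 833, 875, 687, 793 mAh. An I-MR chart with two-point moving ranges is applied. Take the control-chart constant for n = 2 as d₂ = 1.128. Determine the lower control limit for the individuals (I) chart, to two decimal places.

X̄ = (758 + 718 + 616 + 690 + 828 + 998 + 641 + 693 + 666 + 791 + 706 + 705 + 851 + 969 + 833 + 875 + 687 + 793) / 18 = 767.6667
Moving ranges: 40, 102, 74, 138, 170, 357, 52, 27, 125, 85, 1, 146, 118, 136, 42, 188, 106; M̄R̄ = 1907.0000 / 17 = 112.1765
LCL = X̄ − 3·M̄R̄/d₂ = 767.6667 − 3 × 112.1765 / 1.128 = 469.3250

469.32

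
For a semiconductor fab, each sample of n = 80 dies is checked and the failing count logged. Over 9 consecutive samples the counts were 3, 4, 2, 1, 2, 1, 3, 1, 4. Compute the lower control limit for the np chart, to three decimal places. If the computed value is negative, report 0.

p̄ = Σdᵢ / (k·n) = 21 / (9 × 80) = 0.02917
LCL = np̄ − 3·√(np̄(1−p̄)) = 2.3333 − 3 × 1.5051 = -2.1819 → 0 (negative, so LCL = 0)

0.000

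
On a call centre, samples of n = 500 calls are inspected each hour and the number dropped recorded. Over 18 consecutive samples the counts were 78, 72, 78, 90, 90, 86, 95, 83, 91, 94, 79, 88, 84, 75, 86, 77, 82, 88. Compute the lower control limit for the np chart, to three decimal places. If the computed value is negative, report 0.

59.116

p̄ = Σdᵢ / (k·n) = 1516 / (18 × 500) = 0.16844
LCL = np̄ − 3·√(np̄(1−p̄)) = 84.2222 − 3 × 8.3687 = 59.1161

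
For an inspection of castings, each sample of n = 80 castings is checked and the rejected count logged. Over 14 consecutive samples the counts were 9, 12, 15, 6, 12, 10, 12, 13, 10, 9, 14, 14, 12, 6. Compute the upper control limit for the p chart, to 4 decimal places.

p̄ = Σdᵢ / (k·n) = 154 / (14 × 80) = 0.13750
UCL = p̄ + 3·√(p̄(1−p̄)/n) = 0.13750 + 3 × √(0.13750×0.86250/80) = 0.13750 + 3 × 0.03850 = 0.25301

0.2530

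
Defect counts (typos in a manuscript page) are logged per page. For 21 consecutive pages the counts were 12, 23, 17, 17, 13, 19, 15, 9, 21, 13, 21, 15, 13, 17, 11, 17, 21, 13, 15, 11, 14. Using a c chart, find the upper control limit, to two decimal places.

27.41

c̄ = (12 + 23 + 17 + 17 + 13 + 19 + 15 + 9 + 21 + 13 + 21 + 15 + 13 + 17 + 11 + 17 + 21 + 13 + 15 + 11 + 14) / 21 = 327 / 21 = 15.5714
UCL = c̄ + 3√c̄ = 15.5714 + 3 × √15.5714 = 15.5714 + 3 × 3.9461 = 27.4096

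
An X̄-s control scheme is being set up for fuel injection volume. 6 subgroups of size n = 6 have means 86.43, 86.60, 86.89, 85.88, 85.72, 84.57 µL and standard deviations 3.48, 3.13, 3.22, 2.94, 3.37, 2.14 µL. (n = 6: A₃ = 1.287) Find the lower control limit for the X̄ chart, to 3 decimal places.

X̄̄ = (86.43 + 86.60 + 86.89 + 85.88 + 85.72 + 84.57) / 6 = 86.0150
s̄ = (3.48 + 3.13 + 3.22 + 2.94 + 3.37 + 2.14) / 6 = 3.0467
LCL = X̄̄ − A₃·s̄ = 86.0150 − 1.287 × 3.0467 = 82.0939

82.094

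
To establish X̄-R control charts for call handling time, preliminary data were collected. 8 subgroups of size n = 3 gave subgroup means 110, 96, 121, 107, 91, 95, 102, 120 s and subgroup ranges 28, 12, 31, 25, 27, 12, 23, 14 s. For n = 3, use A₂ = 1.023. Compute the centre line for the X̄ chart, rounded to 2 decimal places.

105.25

X̄̄ = (110 + 96 + 121 + 107 + 91 + 95 + 102 + 120) / 8 = 842.0000 / 8 = 105.2500
CL = X̄̄ = 105.2500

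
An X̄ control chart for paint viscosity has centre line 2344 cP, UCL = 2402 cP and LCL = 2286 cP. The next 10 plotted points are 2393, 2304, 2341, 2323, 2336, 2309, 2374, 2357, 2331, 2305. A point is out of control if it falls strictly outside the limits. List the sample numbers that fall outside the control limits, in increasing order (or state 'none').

All 10 points lie within [2286, 2402].

none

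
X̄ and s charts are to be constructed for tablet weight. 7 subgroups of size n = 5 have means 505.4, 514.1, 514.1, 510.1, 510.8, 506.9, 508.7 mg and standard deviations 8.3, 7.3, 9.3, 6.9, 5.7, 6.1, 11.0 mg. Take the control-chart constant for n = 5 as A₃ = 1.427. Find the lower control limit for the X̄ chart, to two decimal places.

X̄̄ = (505.4 + 514.1 + 514.1 + 510.1 + 510.8 + 506.9 + 508.7) / 7 = 510.0143
s̄ = (8.3 + 7.3 + 9.3 + 6.9 + 5.7 + 6.1 + 11.0) / 7 = 7.8000
LCL = X̄̄ − A₃·s̄ = 510.0143 − 1.427 × 7.8000 = 498.8837

498.88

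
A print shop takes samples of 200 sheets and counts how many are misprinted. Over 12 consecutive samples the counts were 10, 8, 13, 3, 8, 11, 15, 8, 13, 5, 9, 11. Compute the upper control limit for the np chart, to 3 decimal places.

p̄ = Σdᵢ / (k·n) = 114 / (12 × 200) = 0.04750
UCL = np̄ + 3·√(np̄(1−p̄)) = 9.5000 + 3 × √(9.5000×0.95250) = 9.5000 + 3 × 3.0081 = 18.5243

18.524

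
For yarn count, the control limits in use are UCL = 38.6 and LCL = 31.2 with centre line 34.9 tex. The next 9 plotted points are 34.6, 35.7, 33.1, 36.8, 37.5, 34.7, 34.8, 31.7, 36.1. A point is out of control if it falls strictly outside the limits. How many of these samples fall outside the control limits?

All 9 points lie within [31.2, 38.6].

0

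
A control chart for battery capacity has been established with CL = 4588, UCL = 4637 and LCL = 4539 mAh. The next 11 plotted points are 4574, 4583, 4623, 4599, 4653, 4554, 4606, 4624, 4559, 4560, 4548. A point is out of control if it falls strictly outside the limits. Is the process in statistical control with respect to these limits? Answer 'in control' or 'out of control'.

out of control

Compare each point to [4539, 4637]: sample 5 = 4653 > UCL.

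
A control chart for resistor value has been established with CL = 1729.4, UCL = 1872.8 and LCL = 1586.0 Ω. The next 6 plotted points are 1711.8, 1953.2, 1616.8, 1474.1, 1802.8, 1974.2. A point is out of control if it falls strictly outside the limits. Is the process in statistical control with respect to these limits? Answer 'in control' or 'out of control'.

Compare each point to [1586.0, 1872.8]: sample 2 = 1953.2 > UCL; sample 4 = 1474.1 < LCL; sample 6 = 1974.2 > UCL.

out of control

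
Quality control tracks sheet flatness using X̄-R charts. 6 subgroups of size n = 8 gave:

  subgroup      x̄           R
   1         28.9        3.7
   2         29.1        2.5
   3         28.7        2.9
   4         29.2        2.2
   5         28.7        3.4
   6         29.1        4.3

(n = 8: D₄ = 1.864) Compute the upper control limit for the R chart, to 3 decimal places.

5.903

R̄ = (3.7 + 2.5 + 2.9 + 2.2 + 3.4 + 4.3) / 6 = 19.0000 / 6 = 3.1667
UCL_R = D₄·R̄ = 1.864 × 3.1667 = 5.9027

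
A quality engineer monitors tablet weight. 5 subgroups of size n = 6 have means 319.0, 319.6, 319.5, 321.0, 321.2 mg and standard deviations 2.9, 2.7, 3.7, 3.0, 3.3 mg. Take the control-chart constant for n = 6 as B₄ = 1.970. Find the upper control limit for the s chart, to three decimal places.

s̄ = (2.9 + 2.7 + 3.7 + 3.0 + 3.3) / 5 = 3.1200
UCL_s = B₄·s̄ = 1.970 × 3.1200 = 6.1464

6.146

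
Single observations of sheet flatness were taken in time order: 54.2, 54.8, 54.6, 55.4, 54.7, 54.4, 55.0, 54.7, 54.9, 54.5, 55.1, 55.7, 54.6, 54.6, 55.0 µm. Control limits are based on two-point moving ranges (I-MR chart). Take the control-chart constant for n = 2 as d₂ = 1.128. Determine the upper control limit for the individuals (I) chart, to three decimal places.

X̄ = (54.2 + 54.8 + 54.6 + 55.4 + 54.7 + 54.4 + 55.0 + 54.7 + 54.9 + 54.5 + 55.1 + 55.7 + 54.6 + 54.6 + 55.0) / 15 = 54.8133
Moving ranges: 0.6, 0.2, 0.8, 0.7, 0.3, 0.6, 0.3, 0.2, 0.4, 0.6, 0.6, 1.1, 0.0, 0.4; M̄R̄ = 6.8000 / 14 = 0.4857
UCL = X̄ + 3·M̄R̄/d₂ = 54.8133 + 3 × 0.4857 / 1.128 = 56.1051

56.105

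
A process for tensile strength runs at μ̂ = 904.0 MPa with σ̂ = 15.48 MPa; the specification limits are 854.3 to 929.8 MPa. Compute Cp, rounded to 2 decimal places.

0.81

Cp = (USL − LSL) / (6σ̂) = (929.8 − 854.3) / (6 × 15.48) = 75.5000 / 92.8800 = 0.8129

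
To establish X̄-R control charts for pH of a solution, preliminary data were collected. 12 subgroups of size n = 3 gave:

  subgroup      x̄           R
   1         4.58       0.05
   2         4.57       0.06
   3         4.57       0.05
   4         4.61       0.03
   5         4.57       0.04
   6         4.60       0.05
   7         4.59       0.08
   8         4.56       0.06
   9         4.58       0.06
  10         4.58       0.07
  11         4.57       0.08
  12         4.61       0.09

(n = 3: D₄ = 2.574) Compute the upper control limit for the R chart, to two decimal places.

R̄ = (0.05 + 0.06 + 0.05 + 0.03 + 0.04 + 0.05 + 0.08 + 0.06 + 0.06 + 0.07 + 0.08 + 0.09) / 12 = 0.7200 / 12 = 0.0600
UCL_R = D₄·R̄ = 2.574 × 0.0600 = 0.1544

0.15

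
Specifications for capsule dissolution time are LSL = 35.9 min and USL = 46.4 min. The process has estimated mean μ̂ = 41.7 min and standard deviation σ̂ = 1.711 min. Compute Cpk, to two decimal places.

Cpu = (USL − μ̂) / (3σ̂) = (46.4 − 41.7) / (3 × 1.711) = 0.9156; Cpl = (μ̂ − LSL) / (3σ̂) = (41.7 − 35.9) / (3 × 1.711) = 1.1299; Cpk = min(Cpu, Cpl) = 0.9156

0.92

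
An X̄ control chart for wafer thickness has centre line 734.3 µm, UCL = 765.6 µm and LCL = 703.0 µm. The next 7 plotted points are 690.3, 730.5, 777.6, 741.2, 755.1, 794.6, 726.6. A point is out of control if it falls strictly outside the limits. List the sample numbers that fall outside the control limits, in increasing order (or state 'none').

Compare each point to [703.0, 765.6]: sample 1 = 690.3 < LCL; sample 3 = 777.6 > UCL; sample 6 = 794.6 > UCL.

1, 3, 6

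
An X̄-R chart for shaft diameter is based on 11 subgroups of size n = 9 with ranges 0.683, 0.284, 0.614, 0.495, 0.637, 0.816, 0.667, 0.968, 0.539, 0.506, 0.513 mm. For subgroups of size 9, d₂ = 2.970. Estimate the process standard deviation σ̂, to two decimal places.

0.21

R̄ = (0.683 + 0.284 + 0.614 + 0.495 + 0.637 + 0.816 + 0.667 + 0.968 + 0.539 + 0.506 + 0.513) / 11 = 0.6111
σ̂ = R̄ / d₂ = 0.6111 / 2.970 = 0.2058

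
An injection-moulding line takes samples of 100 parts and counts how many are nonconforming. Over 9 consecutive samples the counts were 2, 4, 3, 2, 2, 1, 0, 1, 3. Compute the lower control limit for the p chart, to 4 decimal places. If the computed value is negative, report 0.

0.0000

p̄ = Σdᵢ / (k·n) = 18 / (9 × 100) = 0.02000
LCL = p̄ − 3·√(p̄(1−p̄)/n) = 0.02000 − 3 × 0.01400 = -0.02200 → 0 (negative, so LCL = 0)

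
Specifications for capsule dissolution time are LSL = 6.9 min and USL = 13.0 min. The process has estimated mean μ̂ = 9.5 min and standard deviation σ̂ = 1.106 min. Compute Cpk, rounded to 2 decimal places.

Cpu = (USL − μ̂) / (3σ̂) = (13.0 − 9.5) / (3 × 1.106) = 1.0549; Cpl = (μ̂ − LSL) / (3σ̂) = (9.5 − 6.9) / (3 × 1.106) = 0.7836; Cpk = min(Cpu, Cpl) = 0.7836

0.78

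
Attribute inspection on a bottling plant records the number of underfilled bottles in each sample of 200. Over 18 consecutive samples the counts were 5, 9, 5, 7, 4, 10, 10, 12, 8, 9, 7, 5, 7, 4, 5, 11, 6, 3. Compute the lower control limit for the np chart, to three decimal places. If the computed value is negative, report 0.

0.000

p̄ = Σdᵢ / (k·n) = 127 / (18 × 200) = 0.03528
LCL = np̄ − 3·√(np̄(1−p̄)) = 7.0556 − 3 × 2.6090 = -0.7713 → 0 (negative, so LCL = 0)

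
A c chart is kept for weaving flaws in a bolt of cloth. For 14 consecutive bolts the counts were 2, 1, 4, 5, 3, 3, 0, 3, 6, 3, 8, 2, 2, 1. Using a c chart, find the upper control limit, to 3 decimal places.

8.329

c̄ = (2 + 1 + 4 + 5 + 3 + 3 + 0 + 3 + 6 + 3 + 8 + 2 + 2 + 1) / 14 = 43 / 14 = 3.0714
UCL = c̄ + 3√c̄ = 3.0714 + 3 × √3.0714 = 3.0714 + 3 × 1.7525 = 8.3291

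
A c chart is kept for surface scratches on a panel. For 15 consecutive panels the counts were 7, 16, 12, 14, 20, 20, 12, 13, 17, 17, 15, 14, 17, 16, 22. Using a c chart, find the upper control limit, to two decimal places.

27.26

c̄ = (7 + 16 + 12 + 14 + 20 + 20 + 12 + 13 + 17 + 17 + 15 + 14 + 17 + 16 + 22) / 15 = 232 / 15 = 15.4667
UCL = c̄ + 3√c̄ = 15.4667 + 3 × √15.4667 = 15.4667 + 3 × 3.9328 = 27.2650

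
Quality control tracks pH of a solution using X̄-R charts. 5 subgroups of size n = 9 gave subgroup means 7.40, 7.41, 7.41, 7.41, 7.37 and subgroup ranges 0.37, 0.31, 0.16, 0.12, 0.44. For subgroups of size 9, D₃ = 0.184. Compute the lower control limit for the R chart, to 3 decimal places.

R̄ = (0.37 + 0.31 + 0.16 + 0.12 + 0.44) / 5 = 1.4000 / 5 = 0.2800
LCL_R = D₃·R̄ = 0.184 × 0.2800 = 0.0515

0.052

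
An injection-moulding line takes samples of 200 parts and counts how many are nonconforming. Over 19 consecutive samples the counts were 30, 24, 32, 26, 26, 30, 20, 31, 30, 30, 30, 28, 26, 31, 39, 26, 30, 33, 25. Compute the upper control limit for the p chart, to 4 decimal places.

p̄ = Σdᵢ / (k·n) = 547 / (19 × 200) = 0.14395
UCL = p̄ + 3·√(p̄(1−p̄)/n) = 0.14395 + 3 × √(0.14395×0.85605/200) = 0.14395 + 3 × 0.02482 = 0.21841

0.2184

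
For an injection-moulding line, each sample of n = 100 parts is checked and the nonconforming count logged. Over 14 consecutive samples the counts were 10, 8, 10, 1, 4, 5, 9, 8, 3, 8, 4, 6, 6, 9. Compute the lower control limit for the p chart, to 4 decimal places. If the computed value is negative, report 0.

p̄ = Σdᵢ / (k·n) = 91 / (14 × 100) = 0.06500
LCL = p̄ − 3·√(p̄(1−p̄)/n) = 0.06500 − 3 × 0.02465 = -0.00896 → 0 (negative, so LCL = 0)

0.0000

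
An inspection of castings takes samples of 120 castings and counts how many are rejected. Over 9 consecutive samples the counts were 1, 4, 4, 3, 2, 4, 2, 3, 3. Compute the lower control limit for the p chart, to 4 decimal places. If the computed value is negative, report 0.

p̄ = Σdᵢ / (k·n) = 26 / (9 × 120) = 0.02407
LCL = p̄ − 3·√(p̄(1−p̄)/n) = 0.02407 − 3 × 0.01399 = -0.01790 → 0 (negative, so LCL = 0)

0.0000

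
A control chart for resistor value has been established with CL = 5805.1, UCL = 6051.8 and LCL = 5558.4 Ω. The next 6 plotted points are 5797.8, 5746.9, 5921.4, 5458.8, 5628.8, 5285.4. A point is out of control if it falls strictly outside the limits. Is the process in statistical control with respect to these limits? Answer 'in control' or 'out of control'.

Compare each point to [5558.4, 6051.8]: sample 4 = 5458.8 < LCL; sample 6 = 5285.4 < LCL.

out of control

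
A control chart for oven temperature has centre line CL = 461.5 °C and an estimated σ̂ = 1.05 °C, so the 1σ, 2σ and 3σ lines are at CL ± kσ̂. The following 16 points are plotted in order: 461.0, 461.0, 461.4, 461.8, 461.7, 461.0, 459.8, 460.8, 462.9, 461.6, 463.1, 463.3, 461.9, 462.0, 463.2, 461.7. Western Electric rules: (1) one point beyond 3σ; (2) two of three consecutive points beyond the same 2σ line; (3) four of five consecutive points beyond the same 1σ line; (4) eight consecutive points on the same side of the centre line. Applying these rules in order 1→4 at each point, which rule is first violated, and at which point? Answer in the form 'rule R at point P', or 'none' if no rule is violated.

Zone of each point (C = within 1σ̂, B = 1σ̂–2σ̂, A = 2σ̂–3σ̂, * = beyond 3σ̂; sign = side of CL): 1:-C, 2:-C, 3:-C, 4:+C, 5:+C, 6:-C, 7:-B, 8:-C, 9:+B, 10:+C, 11:+B, 12:+B, 13:+C, 14:+C, 15:+B, 16:+C
Rule 4 (eight consecutive points on the same side of the centre line) is satisfied at point 16.

rule 4 at point 16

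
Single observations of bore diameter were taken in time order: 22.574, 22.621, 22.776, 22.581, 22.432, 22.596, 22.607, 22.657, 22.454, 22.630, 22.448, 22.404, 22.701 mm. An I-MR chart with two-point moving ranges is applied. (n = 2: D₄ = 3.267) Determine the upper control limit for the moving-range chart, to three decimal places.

0.455

Moving ranges: 0.047, 0.155, 0.195, 0.149, 0.164, 0.011, 0.050, 0.203, 0.176, 0.182, 0.044, 0.297; M̄R̄ = 1.6730 / 12 = 0.1394
UCL_MR = D₄·M̄R̄ = 3.267 × 0.1394 = 0.4555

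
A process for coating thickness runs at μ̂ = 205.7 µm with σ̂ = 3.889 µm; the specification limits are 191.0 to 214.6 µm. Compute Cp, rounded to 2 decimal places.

Cp = (USL − LSL) / (6σ̂) = (214.6 − 191.0) / (6 × 3.889) = 23.6000 / 23.3340 = 1.0114

1.01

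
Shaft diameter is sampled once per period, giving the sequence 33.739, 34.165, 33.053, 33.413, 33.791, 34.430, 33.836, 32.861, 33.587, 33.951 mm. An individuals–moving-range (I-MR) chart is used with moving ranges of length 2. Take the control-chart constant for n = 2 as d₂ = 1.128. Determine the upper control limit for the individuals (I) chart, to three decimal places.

35.330

X̄ = (33.739 + 34.165 + 33.053 + 33.413 + 33.791 + 34.430 + 33.836 + 32.861 + 33.587 + 33.951) / 10 = 33.6826
Moving ranges: 0.426, 1.112, 0.360, 0.378, 0.639, 0.594, 0.975, 0.726, 0.364; M̄R̄ = 5.5740 / 9 = 0.6193
UCL = X̄ + 3·M̄R̄/d₂ = 33.6826 + 3 × 0.6193 / 1.128 = 35.3298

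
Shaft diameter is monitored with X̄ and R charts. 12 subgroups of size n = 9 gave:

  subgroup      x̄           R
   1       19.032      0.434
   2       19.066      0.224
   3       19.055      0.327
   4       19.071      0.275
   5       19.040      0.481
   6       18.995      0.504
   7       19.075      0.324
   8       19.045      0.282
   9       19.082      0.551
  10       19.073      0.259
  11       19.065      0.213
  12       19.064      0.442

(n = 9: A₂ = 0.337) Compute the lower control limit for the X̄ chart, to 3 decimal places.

18.934

X̄̄ = (19.032 + 19.066 + 19.055 + 19.071 + 19.040 + 18.995 + 19.075 + 19.045 + 19.082 + 19.073 + 19.065 + 19.064) / 12 = 228.6630 / 12 = 19.0553
R̄ = (0.434 + 0.224 + 0.327 + 0.275 + 0.481 + 0.504 + 0.324 + 0.282 + 0.551 + 0.259 + 0.213 + 0.442) / 12 = 4.3160 / 12 = 0.3597
LCL = X̄̄ − A₂·R̄ = 19.0553 − 0.337 × 0.3597 = 18.9340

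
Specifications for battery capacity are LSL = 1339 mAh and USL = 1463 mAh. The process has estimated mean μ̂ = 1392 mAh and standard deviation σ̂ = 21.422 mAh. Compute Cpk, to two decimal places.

0.82

Cpu = (USL − μ̂) / (3σ̂) = (1463 − 1392) / (3 × 21.422) = 1.1048; Cpl = (μ̂ − LSL) / (3σ̂) = (1392 − 1339) / (3 × 21.422) = 0.8247; Cpk = min(Cpu, Cpl) = 0.8247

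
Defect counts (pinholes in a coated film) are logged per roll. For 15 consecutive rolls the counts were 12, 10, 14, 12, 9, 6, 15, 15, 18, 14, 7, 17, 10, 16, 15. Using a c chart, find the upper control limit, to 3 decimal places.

c̄ = (12 + 10 + 14 + 12 + 9 + 6 + 15 + 15 + 18 + 14 + 7 + 17 + 10 + 16 + 15) / 15 = 190 / 15 = 12.6667
UCL = c̄ + 3√c̄ = 12.6667 + 3 × √12.6667 = 12.6667 + 3 × 3.5590 = 23.3437

23.344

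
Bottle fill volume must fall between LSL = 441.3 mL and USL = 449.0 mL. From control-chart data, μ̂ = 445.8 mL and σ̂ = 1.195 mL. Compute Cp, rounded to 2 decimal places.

1.07

Cp = (USL − LSL) / (6σ̂) = (449.0 − 441.3) / (6 × 1.195) = 7.7000 / 7.1700 = 1.0739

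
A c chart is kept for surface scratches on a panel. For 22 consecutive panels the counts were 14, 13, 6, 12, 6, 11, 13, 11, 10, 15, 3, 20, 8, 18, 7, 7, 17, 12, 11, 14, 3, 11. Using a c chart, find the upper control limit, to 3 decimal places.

20.950

c̄ = (14 + 13 + 6 + 12 + 6 + 11 + 13 + 11 + 10 + 15 + 3 + 20 + 8 + 18 + 7 + 7 + 17 + 12 + 11 + 14 + 3 + 11) / 22 = 242 / 22 = 11.0000
UCL = c̄ + 3√c̄ = 11.0000 + 3 × √11.0000 = 11.0000 + 3 × 3.3166 = 20.9499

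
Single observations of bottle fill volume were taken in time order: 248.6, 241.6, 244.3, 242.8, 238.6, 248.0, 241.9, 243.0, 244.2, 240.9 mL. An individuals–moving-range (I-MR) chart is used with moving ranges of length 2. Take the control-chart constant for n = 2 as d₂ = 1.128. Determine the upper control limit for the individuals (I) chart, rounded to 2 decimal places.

254.18

X̄ = (248.6 + 241.6 + 244.3 + 242.8 + 238.6 + 248.0 + 241.9 + 243.0 + 244.2 + 240.9) / 10 = 243.3900
Moving ranges: 7.0, 2.7, 1.5, 4.2, 9.4, 6.1, 1.1, 1.2, 3.3; M̄R̄ = 36.5000 / 9 = 4.0556
UCL = X̄ + 3·M̄R̄/d₂ = 243.3900 + 3 × 4.0556 / 1.128 = 254.1761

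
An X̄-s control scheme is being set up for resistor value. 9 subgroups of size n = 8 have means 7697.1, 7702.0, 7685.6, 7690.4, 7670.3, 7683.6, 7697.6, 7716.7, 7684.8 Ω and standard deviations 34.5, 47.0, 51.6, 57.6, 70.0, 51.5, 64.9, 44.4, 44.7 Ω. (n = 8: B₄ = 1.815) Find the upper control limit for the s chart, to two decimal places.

s̄ = (34.5 + 47.0 + 51.6 + 57.6 + 70.0 + 51.5 + 64.9 + 44.4 + 44.7) / 9 = 51.8000
UCL_s = B₄·s̄ = 1.815 × 51.8000 = 94.0170

94.02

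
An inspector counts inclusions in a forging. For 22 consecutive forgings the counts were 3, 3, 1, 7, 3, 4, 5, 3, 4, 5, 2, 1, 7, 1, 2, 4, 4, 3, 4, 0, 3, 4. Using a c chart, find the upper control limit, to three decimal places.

8.783

c̄ = (3 + 3 + 1 + 7 + 3 + 4 + 5 + 3 + 4 + 5 + 2 + 1 + 7 + 1 + 2 + 4 + 4 + 3 + 4 + 0 + 3 + 4) / 22 = 73 / 22 = 3.3182
UCL = c̄ + 3√c̄ = 3.3182 + 3 × √3.3182 = 3.3182 + 3 × 1.8216 = 8.7829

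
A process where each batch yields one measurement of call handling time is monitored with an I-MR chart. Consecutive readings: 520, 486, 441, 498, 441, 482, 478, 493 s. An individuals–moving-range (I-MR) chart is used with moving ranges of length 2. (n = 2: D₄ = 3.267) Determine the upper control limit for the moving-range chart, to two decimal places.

Moving ranges: 34, 45, 57, 57, 41, 4, 15; M̄R̄ = 253.0000 / 7 = 36.1429
UCL_MR = D₄·M̄R̄ = 3.267 × 36.1429 = 118.0787

118.08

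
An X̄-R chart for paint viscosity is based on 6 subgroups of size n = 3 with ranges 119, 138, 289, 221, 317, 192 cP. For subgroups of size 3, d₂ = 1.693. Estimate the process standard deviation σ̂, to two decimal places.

R̄ = (119 + 138 + 289 + 221 + 317 + 192) / 6 = 212.6667
σ̂ = R̄ / d₂ = 212.6667 / 1.693 = 125.6153

125.62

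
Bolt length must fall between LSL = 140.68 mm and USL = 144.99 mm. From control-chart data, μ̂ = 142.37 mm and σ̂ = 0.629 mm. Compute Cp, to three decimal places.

Cp = (USL − LSL) / (6σ̂) = (144.99 − 140.68) / (6 × 0.629) = 4.3100 / 3.7740 = 1.1420

1.142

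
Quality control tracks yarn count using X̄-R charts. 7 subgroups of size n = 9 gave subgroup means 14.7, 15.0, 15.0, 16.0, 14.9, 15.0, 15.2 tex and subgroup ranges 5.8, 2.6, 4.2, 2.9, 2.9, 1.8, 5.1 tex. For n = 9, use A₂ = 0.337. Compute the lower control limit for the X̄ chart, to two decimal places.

X̄̄ = (14.7 + 15.0 + 15.0 + 16.0 + 14.9 + 15.0 + 15.2) / 7 = 105.8000 / 7 = 15.1143
R̄ = (5.8 + 2.6 + 4.2 + 2.9 + 2.9 + 1.8 + 5.1) / 7 = 25.3000 / 7 = 3.6143
LCL = X̄̄ − A₂·R̄ = 15.1143 − 0.337 × 3.6143 = 13.8963

13.90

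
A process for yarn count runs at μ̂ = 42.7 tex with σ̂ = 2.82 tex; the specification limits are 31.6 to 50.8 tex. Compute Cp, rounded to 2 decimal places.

1.13

Cp = (USL − LSL) / (6σ̂) = (50.8 − 31.6) / (6 × 2.82) = 19.2000 / 16.9200 = 1.1348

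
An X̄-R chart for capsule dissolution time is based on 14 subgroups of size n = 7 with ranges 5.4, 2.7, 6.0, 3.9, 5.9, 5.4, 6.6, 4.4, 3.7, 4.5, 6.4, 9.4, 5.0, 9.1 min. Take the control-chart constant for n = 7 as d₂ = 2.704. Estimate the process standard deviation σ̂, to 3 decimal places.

R̄ = (5.4 + 2.7 + 6.0 + 3.9 + 5.9 + 5.4 + 6.6 + 4.4 + 3.7 + 4.5 + 6.4 + 9.4 + 5.0 + 9.1) / 14 = 5.6000
σ̂ = R̄ / d₂ = 5.6000 / 2.704 = 2.0710

2.071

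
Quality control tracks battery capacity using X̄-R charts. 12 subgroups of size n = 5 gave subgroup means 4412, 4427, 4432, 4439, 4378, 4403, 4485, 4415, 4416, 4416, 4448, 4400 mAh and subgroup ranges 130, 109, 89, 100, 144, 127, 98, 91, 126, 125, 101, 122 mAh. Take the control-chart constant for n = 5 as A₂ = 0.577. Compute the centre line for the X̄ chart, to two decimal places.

4422.58

X̄̄ = (4412 + 4427 + 4432 + 4439 + 4378 + 4403 + 4485 + 4415 + 4416 + 4416 + 4448 + 4400) / 12 = 53071.0000 / 12 = 4422.5833
CL = X̄̄ = 4422.5833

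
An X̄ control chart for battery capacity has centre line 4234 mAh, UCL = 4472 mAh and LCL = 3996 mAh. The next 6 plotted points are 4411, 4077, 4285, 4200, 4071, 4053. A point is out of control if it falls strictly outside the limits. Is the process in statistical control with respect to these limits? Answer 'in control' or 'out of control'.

All 6 points lie within [3996, 4472].

in control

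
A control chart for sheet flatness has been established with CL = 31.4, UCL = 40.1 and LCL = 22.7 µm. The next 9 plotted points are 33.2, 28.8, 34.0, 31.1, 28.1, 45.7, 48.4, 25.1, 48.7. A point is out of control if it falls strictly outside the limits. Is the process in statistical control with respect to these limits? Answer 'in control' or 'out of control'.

out of control

Compare each point to [22.7, 40.1]: sample 6 = 45.7 > UCL; sample 7 = 48.4 > UCL; sample 9 = 48.7 > UCL.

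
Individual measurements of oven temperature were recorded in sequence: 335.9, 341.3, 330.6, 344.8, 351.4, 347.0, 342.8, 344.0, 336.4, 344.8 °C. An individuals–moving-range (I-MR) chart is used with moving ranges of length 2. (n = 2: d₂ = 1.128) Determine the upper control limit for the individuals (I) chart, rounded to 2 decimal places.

X̄ = (335.9 + 341.3 + 330.6 + 344.8 + 351.4 + 347.0 + 342.8 + 344.0 + 336.4 + 344.8) / 10 = 341.9000
Moving ranges: 5.4, 10.7, 14.2, 6.6, 4.4, 4.2, 1.2, 7.6, 8.4; M̄R̄ = 62.7000 / 9 = 6.9667
UCL = X̄ + 3·M̄R̄/d₂ = 341.9000 + 3 × 6.9667 / 1.128 = 360.4284

360.43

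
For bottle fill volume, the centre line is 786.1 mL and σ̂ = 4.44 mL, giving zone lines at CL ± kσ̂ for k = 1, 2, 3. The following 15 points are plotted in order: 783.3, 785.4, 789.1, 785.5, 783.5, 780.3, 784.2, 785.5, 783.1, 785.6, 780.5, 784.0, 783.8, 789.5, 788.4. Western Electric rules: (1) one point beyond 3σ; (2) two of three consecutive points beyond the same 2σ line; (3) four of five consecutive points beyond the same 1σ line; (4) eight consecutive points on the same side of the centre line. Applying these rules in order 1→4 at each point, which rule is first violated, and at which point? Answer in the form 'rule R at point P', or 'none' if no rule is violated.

rule 4 at point 11

Zone of each point (C = within 1σ̂, B = 1σ̂–2σ̂, A = 2σ̂–3σ̂, * = beyond 3σ̂; sign = side of CL): 1:-C, 2:-C, 3:+C, 4:-C, 5:-C, 6:-B, 7:-C, 8:-C, 9:-C, 10:-C, 11:-B, 12:-C, 13:-C, 14:+C, 15:+C
Rule 4 (eight consecutive points on the same side of the centre line) is satisfied at point 11.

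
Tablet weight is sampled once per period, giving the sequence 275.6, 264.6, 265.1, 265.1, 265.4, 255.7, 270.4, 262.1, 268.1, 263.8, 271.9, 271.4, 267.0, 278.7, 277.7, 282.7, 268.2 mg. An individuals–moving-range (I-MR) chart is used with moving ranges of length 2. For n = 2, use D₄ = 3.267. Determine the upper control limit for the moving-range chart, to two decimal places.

Moving ranges: 11.0, 0.5, 0.0, 0.3, 9.7, 14.7, 8.3, 6.0, 4.3, 8.1, 0.5, 4.4, 11.7, 1.0, 5.0, 14.5; M̄R̄ = 100.0000 / 16 = 6.2500
UCL_MR = D₄·M̄R̄ = 3.267 × 6.2500 = 20.4187

20.42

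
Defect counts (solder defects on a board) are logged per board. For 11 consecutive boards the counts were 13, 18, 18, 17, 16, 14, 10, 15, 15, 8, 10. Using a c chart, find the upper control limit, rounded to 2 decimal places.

c̄ = (13 + 18 + 18 + 17 + 16 + 14 + 10 + 15 + 15 + 8 + 10) / 11 = 154 / 11 = 14.0000
UCL = c̄ + 3√c̄ = 14.0000 + 3 × √14.0000 = 14.0000 + 3 × 3.7417 = 25.2250

25.22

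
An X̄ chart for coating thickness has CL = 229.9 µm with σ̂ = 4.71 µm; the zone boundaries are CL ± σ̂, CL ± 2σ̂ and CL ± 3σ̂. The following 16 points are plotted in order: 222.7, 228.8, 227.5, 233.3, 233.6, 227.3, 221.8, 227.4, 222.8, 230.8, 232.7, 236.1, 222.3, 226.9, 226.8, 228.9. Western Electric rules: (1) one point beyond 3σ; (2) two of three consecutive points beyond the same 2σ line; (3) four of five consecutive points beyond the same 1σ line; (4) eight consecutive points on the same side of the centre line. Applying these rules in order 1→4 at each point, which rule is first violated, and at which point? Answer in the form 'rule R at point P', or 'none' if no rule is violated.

none

Zone of each point (C = within 1σ̂, B = 1σ̂–2σ̂, A = 2σ̂–3σ̂, * = beyond 3σ̂; sign = side of CL): 1:-B, 2:-C, 3:-C, 4:+C, 5:+C, 6:-C, 7:-B, 8:-C, 9:-B, 10:+C, 11:+C, 12:+B, 13:-B, 14:-C, 15:-C, 16:-C
No rule fires across all 16 points.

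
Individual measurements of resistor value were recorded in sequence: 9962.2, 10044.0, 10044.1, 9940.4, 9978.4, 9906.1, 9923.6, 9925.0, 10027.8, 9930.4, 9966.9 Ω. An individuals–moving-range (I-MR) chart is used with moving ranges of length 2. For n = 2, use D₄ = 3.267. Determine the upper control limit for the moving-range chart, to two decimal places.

180.18

Moving ranges: 81.8, 0.1, 103.7, 38.0, 72.3, 17.5, 1.4, 102.8, 97.4, 36.5; M̄R̄ = 551.5000 / 10 = 55.1500
UCL_MR = D₄·M̄R̄ = 3.267 × 55.1500 = 180.1750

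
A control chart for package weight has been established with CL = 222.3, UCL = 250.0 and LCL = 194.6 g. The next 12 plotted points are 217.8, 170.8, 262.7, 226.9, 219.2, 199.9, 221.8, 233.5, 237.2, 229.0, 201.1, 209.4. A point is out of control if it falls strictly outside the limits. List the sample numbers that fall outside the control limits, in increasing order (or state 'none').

Compare each point to [194.6, 250.0]: sample 2 = 170.8 < LCL; sample 3 = 262.7 > UCL.

2, 3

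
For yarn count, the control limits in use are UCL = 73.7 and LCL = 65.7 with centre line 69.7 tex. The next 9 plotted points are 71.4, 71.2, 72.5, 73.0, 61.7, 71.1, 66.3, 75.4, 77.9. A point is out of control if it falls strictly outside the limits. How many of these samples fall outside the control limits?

Compare each point to [65.7, 73.7]: sample 5 = 61.7 < LCL; sample 8 = 75.4 > UCL; sample 9 = 77.9 > UCL.

3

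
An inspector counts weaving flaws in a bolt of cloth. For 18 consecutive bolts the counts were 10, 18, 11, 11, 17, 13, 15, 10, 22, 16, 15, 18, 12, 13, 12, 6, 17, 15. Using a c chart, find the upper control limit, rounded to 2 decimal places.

c̄ = (10 + 18 + 11 + 11 + 17 + 13 + 15 + 10 + 22 + 16 + 15 + 18 + 12 + 13 + 12 + 6 + 17 + 15) / 18 = 251 / 18 = 13.9444
UCL = c̄ + 3√c̄ = 13.9444 + 3 × √13.9444 = 13.9444 + 3 × 3.7342 = 25.1471

25.15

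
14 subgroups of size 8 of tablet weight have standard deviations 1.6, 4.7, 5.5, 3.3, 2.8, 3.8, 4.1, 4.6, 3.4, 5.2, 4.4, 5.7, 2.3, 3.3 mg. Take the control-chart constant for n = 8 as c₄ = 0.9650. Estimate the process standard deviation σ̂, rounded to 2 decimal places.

4.05

s̄ = (1.6 + 4.7 + 5.5 + 3.3 + 2.8 + 3.8 + 4.1 + 4.6 + 3.4 + 5.2 + 4.4 + 5.7 + 2.3 + 3.3) / 14 = 3.9071
σ̂ = s̄ / c₄ = 3.9071 / 0.9650 = 4.0489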